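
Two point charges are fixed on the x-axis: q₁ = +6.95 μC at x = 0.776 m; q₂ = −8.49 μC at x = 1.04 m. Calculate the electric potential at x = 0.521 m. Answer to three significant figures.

9.80×10⁴ V

The total potential is the scalar sum of each charge's contribution, V = Σ kqᵢ/rᵢ.
Distances from the field point to each charge: r₁ = 0.255 m, r₂ = 0.519 m.
V = k[(6.95×10⁻⁶)/(0.255) + (-8.49×10⁻⁶)/(0.519)] = 9.80×10⁴ V.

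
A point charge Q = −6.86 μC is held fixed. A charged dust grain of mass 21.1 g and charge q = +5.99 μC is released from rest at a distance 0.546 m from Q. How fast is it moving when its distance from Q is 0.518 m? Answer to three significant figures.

Only the electrostatic force acts, so mechanical energy is conserved: ½mv² = U₁ − U₂ = kQq(1/r₁ − 1/r₂).
U₁ − U₂ = (8.99×10⁹ N·m²/C²)(-6.86×10⁻⁶ C)(5.99×10⁻⁶ C)(1/0.546 − 1/0.518) = 0.0366 J.
v = √(2·0.0366/0.0211) = 1.86 m/s.

1.86 m/s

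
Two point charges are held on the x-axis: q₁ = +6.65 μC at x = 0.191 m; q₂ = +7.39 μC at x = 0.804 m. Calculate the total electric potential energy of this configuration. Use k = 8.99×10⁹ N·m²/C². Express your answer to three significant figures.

The assembly work is the sum of pairwise potential energies, U = Σ_{i<j} kqᵢqⱼ/rᵢⱼ.
Pair separations: r₁₂ = 0.613 m.
U = (0.721) = 0.721 J.

0.721 J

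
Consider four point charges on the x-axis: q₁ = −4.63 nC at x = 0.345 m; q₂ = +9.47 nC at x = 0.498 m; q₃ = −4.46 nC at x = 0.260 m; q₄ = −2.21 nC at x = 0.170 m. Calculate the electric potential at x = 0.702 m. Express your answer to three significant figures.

The total potential is the scalar sum of each charge's contribution, V = Σ kqᵢ/rᵢ.
Distances from the field point to each charge: r₁ = 0.357 m, r₂ = 0.204 m, r₃ = 0.442 m, r₄ = 0.532 m.
V = k[(-4.63×10⁻⁹)/(0.357) + (9.47×10⁻⁹)/(0.204) + (-4.46×10⁻⁹)/(0.442) + (-2.21×10⁻⁹)/(0.532)] = 173 V.

173 V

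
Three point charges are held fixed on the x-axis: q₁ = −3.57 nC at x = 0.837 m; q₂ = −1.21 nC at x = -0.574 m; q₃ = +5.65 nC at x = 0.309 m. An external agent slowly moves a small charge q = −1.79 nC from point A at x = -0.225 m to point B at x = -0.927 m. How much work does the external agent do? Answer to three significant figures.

For quasistatic motion the external work equals the change in potential energy: W_ext = qΔV = q(V_B − V_A).
At A: distances to the source charges are 1.06 m, 0.349 m, 0.534 m; V_A = Σ kqᵢ/rᵢ = 33.7 V.
At B: distances to the source charges are 1.76 m, 0.353 m, 1.24 m; V_B = Σ kqᵢ/rᵢ = -7.91 V.
ΔV = V_B − V_A = -41.6 V.
W_ext = qΔV = (-1.79×10⁻⁹ C)(-41.6 V) = 7.45×10⁻⁸ J.

7.45×10⁻⁸ J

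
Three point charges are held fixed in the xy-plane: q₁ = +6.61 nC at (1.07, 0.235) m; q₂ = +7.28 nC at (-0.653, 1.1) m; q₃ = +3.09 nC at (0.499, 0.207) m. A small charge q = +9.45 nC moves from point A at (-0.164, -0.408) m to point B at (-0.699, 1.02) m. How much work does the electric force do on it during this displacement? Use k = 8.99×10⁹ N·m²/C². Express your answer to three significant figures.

-6.09×10⁻⁶ J

The work done by the electric force is W_field = −ΔU = −q(V_B − V_A) = q(V_A − V_B).
At A: distances to the source charges are 1.39 m, 1.59 m, 0.904 m; V_A = Σ kqᵢ/rᵢ = 115 V.
At B: distances to the source charges are 1.94 m, 0.0923 m, 1.45 m; V_B = Σ kqᵢ/rᵢ = 759 V.
ΔV = V_B − V_A = 644 V.
W_field = −qΔV = −(9.45×10⁻⁹ C)(644 V) = -6.09×10⁻⁶ J.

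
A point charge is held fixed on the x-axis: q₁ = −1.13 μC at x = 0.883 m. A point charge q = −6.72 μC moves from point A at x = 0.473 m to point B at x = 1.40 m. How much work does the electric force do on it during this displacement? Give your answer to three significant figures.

0.0345 J

The work done by the electric force is W_field = −ΔU = −q(V_B − V_A) = q(V_A − V_B).
At A: distance to the source charge is 0.410 m; V_A = kq₁/r = -2.48×10⁴ V.
At B: distance to the source charge is 0.517 m; V_B = kq₁/r = -1.96×10⁴ V.
ΔV = V_B − V_A = 5130 V.
W_field = −qΔV = −(-6.72×10⁻⁶ C)(5130 V) = 0.0345 J.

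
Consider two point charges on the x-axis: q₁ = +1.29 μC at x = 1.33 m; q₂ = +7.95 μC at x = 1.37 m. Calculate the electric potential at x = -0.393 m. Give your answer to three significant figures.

Electric potential is a scalar, so the contributions from each charge add algebraically: V = Σ kqᵢ/rᵢ.
Distances from the field point to each charge: r₁ = 1.72 m, r₂ = 1.76 m.
V = k[(1.29×10⁻⁶)/(1.72) + (7.95×10⁻⁶)/(1.76)] = 4.73×10⁴ V.

4.73×10⁴ V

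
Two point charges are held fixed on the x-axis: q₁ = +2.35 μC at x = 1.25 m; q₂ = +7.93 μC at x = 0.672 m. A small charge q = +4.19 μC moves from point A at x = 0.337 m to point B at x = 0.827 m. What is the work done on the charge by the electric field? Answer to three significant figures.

-1.15 J

The work done by the electric force is W_field = −ΔU = −q(V_B − V_A) = q(V_A − V_B).
At A: distances to the source charges are 0.913 m, 0.335 m; V_A = Σ kqᵢ/rᵢ = 2.36×10⁵ V.
At B: distances to the source charges are 0.423 m, 0.155 m; V_B = Σ kqᵢ/rᵢ = 5.10×10⁵ V.
ΔV = V_B − V_A = 2.74×10⁵ V.
W_field = −qΔV = −(4.19×10⁻⁶ C)(2.74×10⁵ V) = -1.15 J.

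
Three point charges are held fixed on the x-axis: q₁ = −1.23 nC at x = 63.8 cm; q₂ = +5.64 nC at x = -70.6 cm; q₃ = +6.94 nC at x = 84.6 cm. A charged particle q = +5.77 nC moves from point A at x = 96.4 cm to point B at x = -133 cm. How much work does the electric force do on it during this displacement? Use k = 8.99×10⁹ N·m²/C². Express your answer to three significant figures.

2.43×10⁻⁶ J

The work done by the electric force is W_field = −ΔU = −q(V_B − V_A) = q(V_A − V_B).
At A: distances to the source charges are 0.326 m, 1.67 m, 0.118 m; V_A = Σ kqᵢ/rᵢ = 525 V.
At B: distances to the source charges are 1.97 m, 0.624 m, 2.18 m; V_B = Σ kqᵢ/rᵢ = 104 V.
ΔV = V_B − V_A = -421 V.
W_field = −qΔV = −(5.77×10⁻⁹ C)(-421 V) = 2.43×10⁻⁶ J.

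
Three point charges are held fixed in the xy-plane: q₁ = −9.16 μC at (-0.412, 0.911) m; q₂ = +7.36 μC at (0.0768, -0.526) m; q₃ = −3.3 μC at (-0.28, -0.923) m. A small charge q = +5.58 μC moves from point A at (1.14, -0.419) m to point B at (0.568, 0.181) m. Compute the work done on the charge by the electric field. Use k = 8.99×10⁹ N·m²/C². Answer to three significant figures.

The work done by the electric force is W_field = −ΔU = −q(V_B − V_A) = q(V_A − V_B).
At A: distances to the source charges are 2.04 m, 1.07 m, 1.51 m; V_A = Σ kqᵢ/rᵢ = 1940 V.
At B: distances to the source charges are 1.22 m, 0.861 m, 1.39 m; V_B = Σ kqᵢ/rᵢ = -1.18×10⁴ V.
ΔV = V_B − V_A = -1.38×10⁴ V.
W_field = −qΔV = −(5.58×10⁻⁶ C)(-1.38×10⁴ V) = 0.0769 J.

0.0769 J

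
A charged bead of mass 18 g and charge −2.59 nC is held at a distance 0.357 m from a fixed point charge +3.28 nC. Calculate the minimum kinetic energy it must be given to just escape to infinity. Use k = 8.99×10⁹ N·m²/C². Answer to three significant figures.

2.14×10⁻⁷ J

To just escape, total mechanical energy must reach zero at infinity: ½mv²_min + U = 0, so ½mv²_min = −U = |kQq|/r.
|U| = |kQq|/r = (8.99×10⁹ N·m²/C²)(3.28×10⁻⁹)(2.59×10⁻⁹)/(0.357) = 2.14×10⁻⁷ J.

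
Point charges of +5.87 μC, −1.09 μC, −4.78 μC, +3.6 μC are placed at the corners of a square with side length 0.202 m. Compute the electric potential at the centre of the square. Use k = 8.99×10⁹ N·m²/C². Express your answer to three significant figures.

2.27×10⁵ V

Electric potential is a scalar, so the contributions from each charge add algebraically: V = Σ kqᵢ/rᵢ.
The distance from each corner to the centre is a√2/2 = 0.143 m.
V = k[(5.87×10⁻⁶)/(0.143) + (-1.09×10⁻⁶)/(0.143) + (-4.78×10⁻⁶)/(0.143) + (3.60×10⁻⁶)/(0.143)] = 2.27×10⁵ V.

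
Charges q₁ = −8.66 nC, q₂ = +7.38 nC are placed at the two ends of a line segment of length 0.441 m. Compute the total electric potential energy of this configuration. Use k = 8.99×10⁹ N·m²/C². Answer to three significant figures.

-1.30×10⁻⁶ J

The assembly work is the sum of pairwise potential energies, U = Σ_{i<j} kqᵢqⱼ/rᵢⱼ.
The separation is r = 0.441 m.
U = (-1.30×10⁻⁶) = -1.30×10⁻⁶ J.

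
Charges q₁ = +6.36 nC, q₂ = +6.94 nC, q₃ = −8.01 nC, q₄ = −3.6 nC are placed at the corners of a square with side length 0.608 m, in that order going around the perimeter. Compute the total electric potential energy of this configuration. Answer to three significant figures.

The work to assemble the configuration equals its total potential energy, U = Σ kqᵢqⱼ/rᵢⱼ over all pairs.
The four side pairs have separation 0.608 m and the two diagonal pairs 0.860 m.
Summing all 6 pair terms gives U = -8.75×10⁻⁷ J.

-8.75×10⁻⁷ J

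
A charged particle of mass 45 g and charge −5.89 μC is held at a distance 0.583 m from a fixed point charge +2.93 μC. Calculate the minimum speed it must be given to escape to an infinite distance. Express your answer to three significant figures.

3.44 m/s

To just escape, total mechanical energy must reach zero at infinity: ½mv²_min + U = 0, so ½mv²_min = −U = |kQq|/r.
|U| = |kQq|/r = (8.99×10⁹ N·m²/C²)(2.93×10⁻⁶)(5.89×10⁻⁶)/(0.583) = 0.266 J.
v_min = √(2|U|/m) = √(2·0.266/0.0450) = 3.44 m/s.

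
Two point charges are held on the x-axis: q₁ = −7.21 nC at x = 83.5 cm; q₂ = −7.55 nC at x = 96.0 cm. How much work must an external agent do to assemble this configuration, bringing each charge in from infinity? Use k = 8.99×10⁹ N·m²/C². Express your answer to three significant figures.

The work to assemble the configuration equals its total potential energy, U = Σ kqᵢqⱼ/rᵢⱼ over all pairs.
Pair separations: r₁₂ = 0.125 m.
U = (3.92×10⁻⁶) = 3.92×10⁻⁶ J.

3.92×10⁻⁶ J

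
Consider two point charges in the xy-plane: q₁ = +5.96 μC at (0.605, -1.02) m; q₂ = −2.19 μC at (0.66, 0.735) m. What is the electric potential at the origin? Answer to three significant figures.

Electric potential is a scalar, so the contributions from each charge add algebraically: V = Σ kqᵢ/rᵢ.
Distances from the field point to each charge: r₁ = 1.19 m, r₂ = 0.988 m.
V = k[(5.96×10⁻⁶)/(1.19) + (-2.19×10⁻⁶)/(0.988)] = 2.52×10⁴ V.

2.52×10⁴ V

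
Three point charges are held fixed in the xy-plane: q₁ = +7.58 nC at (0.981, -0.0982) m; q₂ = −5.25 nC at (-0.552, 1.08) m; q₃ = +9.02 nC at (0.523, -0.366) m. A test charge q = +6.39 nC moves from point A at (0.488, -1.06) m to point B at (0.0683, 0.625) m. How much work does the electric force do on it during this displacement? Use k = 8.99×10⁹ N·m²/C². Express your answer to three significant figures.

The work done by the electric force is W_field = −ΔU = −q(V_B − V_A) = q(V_A − V_B).
At A: distances to the source charges are 1.08 m, 2.38 m, 0.695 m; V_A = Σ kqᵢ/rᵢ = 160 V.
At B: distances to the source charges are 1.16 m, 0.769 m, 1.09 m; V_B = Σ kqᵢ/rᵢ = 71.5 V.
ΔV = V_B − V_A = -88.4 V.
W_field = −qΔV = −(6.39×10⁻⁹ C)(-88.4 V) = 5.65×10⁻⁷ J.

5.65×10⁻⁷ J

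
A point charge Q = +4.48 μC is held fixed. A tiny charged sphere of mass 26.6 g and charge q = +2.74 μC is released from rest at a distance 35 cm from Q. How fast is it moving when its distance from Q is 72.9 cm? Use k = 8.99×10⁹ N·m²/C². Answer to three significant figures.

3.51 m/s

Only the electrostatic force acts, so mechanical energy is conserved: ½mv² = U₁ − U₂ = kQq(1/r₁ − 1/r₂).
U₁ − U₂ = (8.99×10⁹ N·m²/C²)(4.48×10⁻⁶ C)(2.74×10⁻⁶ C)(1/0.350 − 1/0.729) = 0.164 J.
v = √(2·0.164/0.0266) = 3.51 m/s.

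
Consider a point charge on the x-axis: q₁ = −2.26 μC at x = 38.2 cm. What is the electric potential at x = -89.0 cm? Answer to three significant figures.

Electric potential is a scalar, so the contributions from each charge add algebraically: V = Σ kqᵢ/rᵢ.
V = k[(-2.26×10⁻⁶)/(1.27)] = -1.60×10⁴ V.

-1.60×10⁴ V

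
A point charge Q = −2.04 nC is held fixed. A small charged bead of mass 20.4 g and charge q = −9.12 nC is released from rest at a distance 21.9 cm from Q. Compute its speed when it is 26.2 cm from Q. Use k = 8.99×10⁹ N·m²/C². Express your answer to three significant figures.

3.51×10⁻³ m/s

Only the electrostatic force acts, so mechanical energy is conserved: ½mv² = U₁ − U₂ = kQq(1/r₁ − 1/r₂).
U₁ − U₂ = (8.99×10⁹ N·m²/C²)(-2.04×10⁻⁹ C)(-9.12×10⁻⁹ C)(1/0.219 − 1/0.262) = 1.25×10⁻⁷ J.
v = √(2·1.25×10⁻⁷/0.0204) = 3.51×10⁻³ m/s.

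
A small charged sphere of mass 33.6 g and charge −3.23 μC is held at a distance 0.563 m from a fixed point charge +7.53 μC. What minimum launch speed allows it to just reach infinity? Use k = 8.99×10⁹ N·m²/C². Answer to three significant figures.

To just escape, total mechanical energy must reach zero at infinity: ½mv²_min + U = 0, so ½mv²_min = −U = |kQq|/r.
|U| = |kQq|/r = (8.99×10⁹ N·m²/C²)(7.53×10⁻⁶)(3.23×10⁻⁶)/(0.563) = 0.388 J.
v_min = √(2|U|/m) = √(2·0.388/0.0336) = 4.81 m/s.

4.81 m/s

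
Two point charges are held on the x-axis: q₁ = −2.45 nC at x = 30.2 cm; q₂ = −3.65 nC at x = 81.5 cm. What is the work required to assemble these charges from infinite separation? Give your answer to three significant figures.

1.57×10⁻⁷ J

The work to assemble the configuration equals its total potential energy, U = Σ kqᵢqⱼ/rᵢⱼ over all pairs.
Pair separations: r₁₂ = 0.513 m.
U = (1.57×10⁻⁷) = 1.57×10⁻⁷ J.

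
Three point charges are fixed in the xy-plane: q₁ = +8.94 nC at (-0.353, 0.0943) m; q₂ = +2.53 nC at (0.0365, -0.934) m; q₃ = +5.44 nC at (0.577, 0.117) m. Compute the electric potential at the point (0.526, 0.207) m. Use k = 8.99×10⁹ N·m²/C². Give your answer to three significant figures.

Electric potential is a scalar, so the contributions from each charge add algebraically: V = Σ kqᵢ/rᵢ.
Distances from the field point to each charge: r₁ = 0.886 m, r₂ = 1.24 m, r₃ = 0.103 m.
V = k[(8.94×10⁻⁹)/(0.886) + (2.53×10⁻⁹)/(1.24) + (5.44×10⁻⁹)/(0.103)] = 582 V.

582 V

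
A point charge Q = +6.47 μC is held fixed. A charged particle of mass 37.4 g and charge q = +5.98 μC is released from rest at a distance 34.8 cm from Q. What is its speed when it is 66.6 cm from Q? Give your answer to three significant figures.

Only the electrostatic force acts, so mechanical energy is conserved: ½mv² = U₁ − U₂ = kQq(1/r₁ − 1/r₂).
U₁ − U₂ = (8.99×10⁹ N·m²/C²)(6.47×10⁻⁶ C)(5.98×10⁻⁶ C)(1/0.348 − 1/0.666) = 0.477 J.
v = √(2·0.477/0.0374) = 5.05 m/s.

5.05 m/s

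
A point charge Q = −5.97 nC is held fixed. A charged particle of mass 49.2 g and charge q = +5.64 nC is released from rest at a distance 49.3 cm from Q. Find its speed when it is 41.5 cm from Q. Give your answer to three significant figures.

Only the electrostatic force acts, so mechanical energy is conserved: ½mv² = U₁ − U₂ = kQq(1/r₁ − 1/r₂).
U₁ − U₂ = (8.99×10⁹ N·m²/C²)(-5.97×10⁻⁹ C)(5.64×10⁻⁹ C)(1/0.493 − 1/0.415) = 1.15×10⁻⁷ J.
v = √(2·1.15×10⁻⁷/0.0492) = 2.17×10⁻³ m/s.

2.17×10⁻³ m/s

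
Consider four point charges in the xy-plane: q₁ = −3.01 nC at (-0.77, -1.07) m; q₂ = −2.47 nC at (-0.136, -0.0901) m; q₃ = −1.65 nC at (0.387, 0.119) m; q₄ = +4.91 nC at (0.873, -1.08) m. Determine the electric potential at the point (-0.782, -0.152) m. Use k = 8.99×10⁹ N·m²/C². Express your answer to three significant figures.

-52.8 V

Electric potential is a scalar, so the contributions from each charge add algebraically: V = Σ kqᵢ/rᵢ.
Distances from the field point to each charge: r₁ = 0.918 m, r₂ = 0.649 m, r₃ = 1.20 m, r₄ = 1.90 m.
V = k[(-3.01×10⁻⁹)/(0.918) + (-2.47×10⁻⁹)/(0.649) + (-1.65×10⁻⁹)/(1.20) + (4.91×10⁻⁹)/(1.90)] = -52.8 V.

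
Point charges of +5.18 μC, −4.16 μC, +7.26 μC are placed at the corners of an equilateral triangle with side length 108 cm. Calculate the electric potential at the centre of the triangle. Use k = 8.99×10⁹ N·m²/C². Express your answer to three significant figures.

1.19×10⁵ V

Electric potential is a scalar, so the contributions from each charge add algebraically: V = Σ kqᵢ/rᵢ.
The distance from each vertex to the centroid is a/√3 = 0.624 m.
V = k[(5.18×10⁻⁶)/(0.624) + (-4.16×10⁻⁶)/(0.624) + (7.26×10⁻⁶)/(0.624)] = 1.19×10⁵ V.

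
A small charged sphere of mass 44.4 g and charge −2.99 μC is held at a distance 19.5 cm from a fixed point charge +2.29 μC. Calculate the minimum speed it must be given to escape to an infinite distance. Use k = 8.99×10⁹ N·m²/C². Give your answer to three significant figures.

3.77 m/s

To just escape, total mechanical energy must reach zero at infinity: ½mv²_min + U = 0, so ½mv²_min = −U = |kQq|/r.
|U| = |kQq|/r = (8.99×10⁹ N·m²/C²)(2.29×10⁻⁶)(2.99×10⁻⁶)/(0.195) = 0.316 J.
v_min = √(2|U|/m) = √(2·0.316/0.0444) = 3.77 m/s.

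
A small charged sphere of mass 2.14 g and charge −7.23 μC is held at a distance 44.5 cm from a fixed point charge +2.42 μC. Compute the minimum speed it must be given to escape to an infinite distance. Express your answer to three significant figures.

To just escape, total mechanical energy must reach zero at infinity: ½mv²_min + U = 0, so ½mv²_min = −U = |kQq|/r.
|U| = |kQq|/r = (8.99×10⁹ N·m²/C²)(2.42×10⁻⁶)(7.23×10⁻⁶)/(0.445) = 0.353 J.
v_min = √(2|U|/m) = √(2·0.353/2.14×10⁻³) = 18.2 m/s.

18.2 m/s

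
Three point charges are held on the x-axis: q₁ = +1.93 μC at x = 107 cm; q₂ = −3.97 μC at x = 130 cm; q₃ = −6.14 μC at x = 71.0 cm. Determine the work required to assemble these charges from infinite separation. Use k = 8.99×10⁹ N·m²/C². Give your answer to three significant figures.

-0.224 J

The assembly work is the sum of pairwise potential energies, U = Σ_{i<j} kqᵢqⱼ/rᵢⱼ.
Pair separations: r₁₂ = 0.230 m, r₁₃ = 0.360 m, r₂₃ = 0.590 m.
U = (-0.299) + (-0.296) + (0.371) = -0.224 J.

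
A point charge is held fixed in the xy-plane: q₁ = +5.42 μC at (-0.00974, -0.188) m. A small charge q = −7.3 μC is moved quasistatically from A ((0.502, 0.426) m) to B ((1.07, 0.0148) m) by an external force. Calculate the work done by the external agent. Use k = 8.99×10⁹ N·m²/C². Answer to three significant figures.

0.121 J

For quasistatic motion the external work equals the change in potential energy: W_ext = qΔV = q(V_B − V_A).
At A: distance to the source charge is 0.799 m; V_A = kq₁/r = 6.10×10⁴ V.
At B: distance to the source charge is 1.10 m; V_B = kq₁/r = 4.44×10⁴ V.
ΔV = V_B − V_A = -1.66×10⁴ V.
W_ext = qΔV = (-7.30×10⁻⁶ C)(-1.66×10⁴ V) = 0.121 J.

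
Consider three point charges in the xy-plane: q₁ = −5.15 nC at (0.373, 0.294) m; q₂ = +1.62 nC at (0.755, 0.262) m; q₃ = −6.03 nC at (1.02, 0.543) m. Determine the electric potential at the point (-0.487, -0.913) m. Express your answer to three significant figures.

-48.6 V

Electric potential is a scalar, so the contributions from each charge add algebraically: V = Σ kqᵢ/rᵢ.
Distances from the field point to each charge: r₁ = 1.48 m, r₂ = 1.71 m, r₃ = 2.10 m.
V = k[(-5.15×10⁻⁹)/(1.48) + (1.62×10⁻⁹)/(1.71) + (-6.03×10⁻⁹)/(2.10)] = -48.6 V.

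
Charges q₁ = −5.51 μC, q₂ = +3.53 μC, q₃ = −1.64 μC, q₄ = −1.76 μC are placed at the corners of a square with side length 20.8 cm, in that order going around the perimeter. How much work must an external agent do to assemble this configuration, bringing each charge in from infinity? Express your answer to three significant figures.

-0.461 J

The assembly work is the sum of pairwise potential energies, U = Σ_{i<j} kqᵢqⱼ/rᵢⱼ.
The four side pairs have separation 0.208 m and the two diagonal pairs 0.294 m.
Summing all 6 pair terms gives U = -0.461 J.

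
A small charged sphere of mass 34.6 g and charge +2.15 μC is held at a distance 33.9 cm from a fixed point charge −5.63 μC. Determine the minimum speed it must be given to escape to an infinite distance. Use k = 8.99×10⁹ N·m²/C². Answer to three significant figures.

To just escape, total mechanical energy must reach zero at infinity: ½mv²_min + U = 0, so ½mv²_min = −U = |kQq|/r.
|U| = |kQq|/r = (8.99×10⁹ N·m²/C²)(5.63×10⁻⁶)(2.15×10⁻⁶)/(0.339) = 0.321 J.
v_min = √(2|U|/m) = √(2·0.321/0.0346) = 4.31 m/s.

4.31 m/s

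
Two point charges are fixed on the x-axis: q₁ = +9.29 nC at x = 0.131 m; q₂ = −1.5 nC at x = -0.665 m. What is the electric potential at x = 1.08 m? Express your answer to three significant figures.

80.3 V

Electric potential is a scalar, so the contributions from each charge add algebraically: V = Σ kqᵢ/rᵢ.
Distances from the field point to each charge: r₁ = 0.949 m, r₂ = 1.75 m.
V = k[(9.29×10⁻⁹)/(0.949) + (-1.50×10⁻⁹)/(1.75)] = 80.3 V.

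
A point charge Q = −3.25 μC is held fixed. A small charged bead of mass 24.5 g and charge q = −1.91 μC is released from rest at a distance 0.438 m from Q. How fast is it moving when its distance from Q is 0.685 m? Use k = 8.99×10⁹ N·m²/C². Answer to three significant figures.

1.94 m/s

Only the electrostatic force acts, so mechanical energy is conserved: ½mv² = U₁ − U₂ = kQq(1/r₁ − 1/r₂).
U₁ − U₂ = (8.99×10⁹ N·m²/C²)(-3.25×10⁻⁶ C)(-1.91×10⁻⁶ C)(1/0.438 − 1/0.685) = 0.0459 J.
v = √(2·0.0459/0.0245) = 1.94 m/s.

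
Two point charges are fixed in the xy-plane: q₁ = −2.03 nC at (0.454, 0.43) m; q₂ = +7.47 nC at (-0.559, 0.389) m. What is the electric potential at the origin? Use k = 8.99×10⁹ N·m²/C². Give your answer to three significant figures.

69.4 V

Electric potential is a scalar, so the contributions from each charge add algebraically: V = Σ kqᵢ/rᵢ.
Distances from the field point to each charge: r₁ = 0.625 m, r₂ = 0.681 m.
V = k[(-2.03×10⁻⁹)/(0.625) + (7.47×10⁻⁹)/(0.681)] = 69.4 V.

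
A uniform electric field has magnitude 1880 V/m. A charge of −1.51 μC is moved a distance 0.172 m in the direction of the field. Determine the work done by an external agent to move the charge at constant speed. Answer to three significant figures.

The potential change for a displacement 0.172 m in the direction of the field is ΔV = −Ed = -323 V.
W_ext = qΔV = 4.88×10⁻⁴ J.

4.88×10⁻⁴ J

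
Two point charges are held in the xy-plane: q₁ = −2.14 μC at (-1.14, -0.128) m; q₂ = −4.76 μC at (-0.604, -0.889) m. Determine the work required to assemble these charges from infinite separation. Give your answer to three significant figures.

0.0984 J

The work to assemble the configuration equals its total potential energy, U = Σ kqᵢqⱼ/rᵢⱼ over all pairs.
Pair separations: r₁₂ = 0.931 m.
U = (0.0984) = 0.0984 J.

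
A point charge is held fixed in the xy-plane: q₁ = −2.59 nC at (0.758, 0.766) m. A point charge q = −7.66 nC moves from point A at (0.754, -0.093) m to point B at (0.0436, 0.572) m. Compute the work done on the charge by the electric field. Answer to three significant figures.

The work done by the electric force is W_field = −ΔU = −q(V_B − V_A) = q(V_A − V_B).
At A: distance to the source charge is 0.859 m; V_A = kq₁/r = -27.1 V.
At B: distance to the source charge is 0.740 m; V_B = kq₁/r = -31.5 V.
ΔV = V_B − V_A = -4.35 V.
W_field = −qΔV = −(-7.66×10⁻⁹ C)(-4.35 V) = -3.33×10⁻⁸ J.

-3.33×10⁻⁸ J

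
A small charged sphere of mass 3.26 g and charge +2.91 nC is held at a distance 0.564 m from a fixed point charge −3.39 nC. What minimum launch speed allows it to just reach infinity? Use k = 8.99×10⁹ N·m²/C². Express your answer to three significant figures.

9.82×10⁻³ m/s

To just escape, total mechanical energy must reach zero at infinity: ½mv²_min + U = 0, so ½mv²_min = −U = |kQq|/r.
|U| = |kQq|/r = (8.99×10⁹ N·m²/C²)(3.39×10⁻⁹)(2.91×10⁻⁹)/(0.564) = 1.57×10⁻⁷ J.
v_min = √(2|U|/m) = √(2·1.57×10⁻⁷/3.26×10⁻³) = 9.82×10⁻³ m/s.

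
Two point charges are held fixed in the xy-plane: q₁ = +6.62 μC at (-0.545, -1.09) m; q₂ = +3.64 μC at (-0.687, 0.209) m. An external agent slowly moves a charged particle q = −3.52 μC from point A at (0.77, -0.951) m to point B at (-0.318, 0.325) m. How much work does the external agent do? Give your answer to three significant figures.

-0.224 J

For quasistatic motion the external work equals the change in potential energy: W_ext = qΔV = q(V_B − V_A).
At A: distances to the source charges are 1.32 m, 1.86 m; V_A = Σ kqᵢ/rᵢ = 6.26×10⁴ V.
At B: distances to the source charges are 1.43 m, 0.387 m; V_B = Σ kqᵢ/rᵢ = 1.26×10⁵ V.
ΔV = V_B − V_A = 6.36×10⁴ V.
W_ext = qΔV = (-3.52×10⁻⁶ C)(6.36×10⁴ V) = -0.224 J.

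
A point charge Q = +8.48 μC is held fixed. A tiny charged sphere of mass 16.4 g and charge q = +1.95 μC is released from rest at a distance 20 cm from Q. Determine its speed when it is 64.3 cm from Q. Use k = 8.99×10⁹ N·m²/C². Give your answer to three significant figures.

7.90 m/s

Only the electrostatic force acts, so mechanical energy is conserved: ½mv² = U₁ − U₂ = kQq(1/r₁ − 1/r₂).
U₁ − U₂ = (8.99×10⁹ N·m²/C²)(8.48×10⁻⁶ C)(1.95×10⁻⁶ C)(1/0.200 − 1/0.643) = 0.512 J.
v = √(2·0.512/0.0164) = 7.90 m/s.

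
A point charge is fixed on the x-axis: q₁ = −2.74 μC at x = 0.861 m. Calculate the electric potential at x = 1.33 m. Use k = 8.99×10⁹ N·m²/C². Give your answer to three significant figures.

-5.25×10⁴ V

Electric potential is a scalar, so the contributions from each charge add algebraically: V = Σ kqᵢ/rᵢ.
V = k[(-2.74×10⁻⁶)/(0.469)] = -5.25×10⁴ V.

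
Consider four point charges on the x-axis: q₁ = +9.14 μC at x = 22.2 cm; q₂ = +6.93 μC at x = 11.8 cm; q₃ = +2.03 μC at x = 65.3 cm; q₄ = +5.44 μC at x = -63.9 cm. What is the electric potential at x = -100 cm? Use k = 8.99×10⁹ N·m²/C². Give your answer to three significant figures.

Electric potential is a scalar, so the contributions from each charge add algebraically: V = Σ kqᵢ/rᵢ.
Distances from the field point to each charge: r₁ = 1.22 m, r₂ = 1.12 m, r₃ = 1.65 m, r₄ = 0.361 m.
V = k[(9.14×10⁻⁶)/(1.22) + (6.93×10⁻⁶)/(1.12) + (2.03×10⁻⁶)/(1.65) + (5.44×10⁻⁶)/(0.361)] = 2.69×10⁵ V.

2.69×10⁵ V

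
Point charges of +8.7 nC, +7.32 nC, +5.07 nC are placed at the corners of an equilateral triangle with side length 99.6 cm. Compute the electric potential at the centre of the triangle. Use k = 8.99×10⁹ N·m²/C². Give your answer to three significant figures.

330 V

The total potential is the scalar sum of each charge's contribution, V = Σ kqᵢ/rᵢ.
The distance from each vertex to the centroid is a/√3 = 0.575 m.
V = k[(8.70×10⁻⁹)/(0.575) + (7.32×10⁻⁹)/(0.575) + (5.07×10⁻⁹)/(0.575)] = 330 V.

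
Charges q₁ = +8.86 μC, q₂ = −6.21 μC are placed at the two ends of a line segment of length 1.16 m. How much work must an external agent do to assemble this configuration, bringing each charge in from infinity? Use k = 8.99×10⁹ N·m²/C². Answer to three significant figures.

-0.426 J

The assembly work is the sum of pairwise potential energies, U = Σ_{i<j} kqᵢqⱼ/rᵢⱼ.
The separation is r = 1.16 m.
U = (-0.426) = -0.426 J.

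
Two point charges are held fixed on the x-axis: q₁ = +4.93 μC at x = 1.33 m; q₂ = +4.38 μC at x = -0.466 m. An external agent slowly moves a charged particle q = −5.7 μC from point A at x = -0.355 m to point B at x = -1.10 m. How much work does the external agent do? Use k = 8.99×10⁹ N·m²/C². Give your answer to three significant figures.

1.71 J

For quasistatic motion the external work equals the change in potential energy: W_ext = qΔV = q(V_B − V_A).
At A: distances to the source charges are 1.69 m, 0.111 m; V_A = Σ kqᵢ/rᵢ = 3.81×10⁵ V.
At B: distances to the source charges are 2.43 m, 0.634 m; V_B = Σ kqᵢ/rᵢ = 8.03×10⁴ V.
ΔV = V_B − V_A = -3.01×10⁵ V.
W_ext = qΔV = (-5.70×10⁻⁶ C)(-3.01×10⁵ V) = 1.71 J.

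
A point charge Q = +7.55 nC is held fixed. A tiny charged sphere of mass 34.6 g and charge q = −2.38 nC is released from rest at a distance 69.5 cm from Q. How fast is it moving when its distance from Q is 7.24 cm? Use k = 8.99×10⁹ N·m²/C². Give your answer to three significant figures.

Only the electrostatic force acts, so mechanical energy is conserved: ½mv² = U₁ − U₂ = kQq(1/r₁ − 1/r₂).
U₁ − U₂ = (8.99×10⁹ N·m²/C²)(7.55×10⁻⁹ C)(-2.38×10⁻⁹ C)(1/0.695 − 1/0.0724) = 2.00×10⁻⁶ J.
v = √(2·2.00×10⁻⁶/0.0346) = 0.0107 m/s.

0.0107 m/s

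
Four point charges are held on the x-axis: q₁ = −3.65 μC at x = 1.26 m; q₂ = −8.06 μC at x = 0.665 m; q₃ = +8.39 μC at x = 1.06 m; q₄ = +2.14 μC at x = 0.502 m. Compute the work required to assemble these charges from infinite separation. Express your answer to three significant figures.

The work to assemble the configuration equals its total potential energy, U = Σ kqᵢqⱼ/rᵢⱼ over all pairs.
Pair separations: r₁₂ = 0.595 m, r₁₃ = 0.200 m, r₁₄ = 0.758 m, r₂₃ = 0.395 m, r₂₄ = 0.163 m, r₃₄ = 0.558 m.
Summing all 6 pair terms gives U = -3.23 J.

-3.23 J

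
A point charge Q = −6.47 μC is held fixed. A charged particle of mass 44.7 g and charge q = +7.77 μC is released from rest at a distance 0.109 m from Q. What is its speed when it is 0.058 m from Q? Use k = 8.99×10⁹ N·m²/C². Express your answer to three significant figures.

12.8 m/s

Only the electrostatic force acts, so mechanical energy is conserved: ½mv² = U₁ − U₂ = kQq(1/r₁ − 1/r₂).
U₁ − U₂ = (8.99×10⁹ N·m²/C²)(-6.47×10⁻⁶ C)(7.77×10⁻⁶ C)(1/0.109 − 1/0.0580) = 3.65 J.
v = √(2·3.65/0.0447) = 12.8 m/s.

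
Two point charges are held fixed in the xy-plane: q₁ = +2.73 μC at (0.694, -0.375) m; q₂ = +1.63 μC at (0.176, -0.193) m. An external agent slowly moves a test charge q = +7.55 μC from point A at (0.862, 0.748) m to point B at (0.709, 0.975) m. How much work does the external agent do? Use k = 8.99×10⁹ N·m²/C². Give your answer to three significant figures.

For quasistatic motion the external work equals the change in potential energy: W_ext = qΔV = q(V_B − V_A).
At A: distances to the source charges are 1.14 m, 1.16 m; V_A = Σ kqᵢ/rᵢ = 3.42×10⁴ V.
At B: distances to the source charges are 1.35 m, 1.28 m; V_B = Σ kqᵢ/rᵢ = 2.96×10⁴ V.
ΔV = V_B − V_A = -4610 V.
W_ext = qΔV = (7.55×10⁻⁶ C)(-4610 V) = -0.0348 J.

-0.0348 J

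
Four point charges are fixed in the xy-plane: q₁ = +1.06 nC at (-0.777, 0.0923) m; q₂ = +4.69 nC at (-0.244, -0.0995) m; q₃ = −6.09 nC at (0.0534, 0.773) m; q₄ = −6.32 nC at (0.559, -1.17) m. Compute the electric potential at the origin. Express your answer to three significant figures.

57.7 V

The total potential is the scalar sum of each charge's contribution, V = Σ kqᵢ/rᵢ.
Distances from the field point to each charge: r₁ = 0.782 m, r₂ = 0.264 m, r₃ = 0.775 m, r₄ = 1.30 m.
V = k[(1.06×10⁻⁹)/(0.782) + (4.69×10⁻⁹)/(0.264) + (-6.09×10⁻⁹)/(0.775) + (-6.32×10⁻⁹)/(1.30)] = 57.7 V.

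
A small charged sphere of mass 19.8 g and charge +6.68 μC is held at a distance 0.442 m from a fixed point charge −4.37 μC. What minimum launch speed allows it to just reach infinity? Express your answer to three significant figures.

7.74 m/s

To just escape, total mechanical energy must reach zero at infinity: ½mv²_min + U = 0, so ½mv²_min = −U = |kQq|/r.
|U| = |kQq|/r = (8.99×10⁹ N·m²/C²)(4.37×10⁻⁶)(6.68×10⁻⁶)/(0.442) = 0.594 J.
v_min = √(2|U|/m) = √(2·0.594/0.0198) = 7.74 m/s.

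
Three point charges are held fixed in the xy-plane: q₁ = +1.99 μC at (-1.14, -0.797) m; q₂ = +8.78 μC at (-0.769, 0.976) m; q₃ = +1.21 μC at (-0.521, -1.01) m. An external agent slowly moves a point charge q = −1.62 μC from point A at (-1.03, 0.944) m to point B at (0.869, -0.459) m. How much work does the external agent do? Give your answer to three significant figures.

For quasistatic motion the external work equals the change in potential energy: W_ext = qΔV = q(V_B − V_A).
At A: distances to the source charges are 1.74 m, 0.263 m, 2.02 m; V_A = Σ kqᵢ/rᵢ = 3.16×10⁵ V.
At B: distances to the source charges are 2.04 m, 2.18 m, 1.50 m; V_B = Σ kqᵢ/rᵢ = 5.23×10⁴ V.
ΔV = V_B − V_A = -2.64×10⁵ V.
W_ext = qΔV = (-1.62×10⁻⁶ C)(-2.64×10⁵ V) = 0.427 J.

0.427 J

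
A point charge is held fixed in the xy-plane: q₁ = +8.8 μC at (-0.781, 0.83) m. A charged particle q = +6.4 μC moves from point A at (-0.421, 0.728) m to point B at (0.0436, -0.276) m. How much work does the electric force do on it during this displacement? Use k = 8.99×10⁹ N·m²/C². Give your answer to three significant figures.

0.986 J

The work done by the electric force is W_field = −ΔU = −q(V_B − V_A) = q(V_A − V_B).
At A: distance to the source charge is 0.374 m; V_A = kq₁/r = 2.11×10⁵ V.
At B: distance to the source charge is 1.38 m; V_B = kq₁/r = 5.73×10⁴ V.
ΔV = V_B − V_A = -1.54×10⁵ V.
W_field = −qΔV = −(6.40×10⁻⁶ C)(-1.54×10⁵ V) = 0.986 J.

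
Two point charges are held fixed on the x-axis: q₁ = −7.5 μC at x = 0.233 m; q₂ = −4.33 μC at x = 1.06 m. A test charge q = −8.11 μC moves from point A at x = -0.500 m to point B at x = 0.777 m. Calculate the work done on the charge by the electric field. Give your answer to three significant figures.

The work done by the electric force is W_field = −ΔU = −q(V_B − V_A) = q(V_A − V_B).
At A: distances to the source charges are 0.733 m, 1.56 m; V_A = Σ kqᵢ/rᵢ = -1.17×10⁵ V.
At B: distances to the source charges are 0.544 m, 0.283 m; V_B = Σ kqᵢ/rᵢ = -2.61×10⁵ V.
ΔV = V_B − V_A = -1.45×10⁵ V.
W_field = −qΔV = −(-8.11×10⁻⁶ C)(-1.45×10⁵ V) = -1.17 J.

-1.17 J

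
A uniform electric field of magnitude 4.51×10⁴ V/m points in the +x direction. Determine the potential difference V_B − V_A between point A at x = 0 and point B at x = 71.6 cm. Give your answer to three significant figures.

In a uniform field, potential decreases in the direction of E: V_B − V_A = −E·Δx.
V_B − V_A = −(4.51×10⁴ V/m)(0.716 m) = -3.23×10⁴ V.

-3.23×10⁴ V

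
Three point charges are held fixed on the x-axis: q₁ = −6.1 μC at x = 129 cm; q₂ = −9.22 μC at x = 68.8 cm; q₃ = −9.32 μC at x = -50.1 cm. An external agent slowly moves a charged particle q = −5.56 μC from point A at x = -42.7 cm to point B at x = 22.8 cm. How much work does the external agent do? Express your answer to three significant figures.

-4.96 J

For quasistatic motion the external work equals the change in potential energy: W_ext = qΔV = q(V_B − V_A).
At A: distances to the source charges are 1.72 m, 1.11 m, 0.0740 m; V_A = Σ kqᵢ/rᵢ = -1.24×10⁶ V.
At B: distances to the source charges are 1.06 m, 0.460 m, 0.729 m; V_B = Σ kqᵢ/rᵢ = -3.47×10⁵ V.
ΔV = V_B − V_A = 8.92×10⁵ V.
W_ext = qΔV = (-5.56×10⁻⁶ C)(8.92×10⁵ V) = -4.96 J.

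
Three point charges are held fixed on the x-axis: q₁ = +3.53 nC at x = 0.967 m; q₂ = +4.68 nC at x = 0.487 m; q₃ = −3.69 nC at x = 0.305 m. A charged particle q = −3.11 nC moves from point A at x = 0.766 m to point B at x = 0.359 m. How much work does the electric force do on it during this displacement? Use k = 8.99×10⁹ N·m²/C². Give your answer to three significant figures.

-1.46×10⁻⁶ J

The work done by the electric force is W_field = −ΔU = −q(V_B − V_A) = q(V_A − V_B).
At A: distances to the source charges are 0.201 m, 0.279 m, 0.461 m; V_A = Σ kqᵢ/rᵢ = 237 V.
At B: distances to the source charges are 0.608 m, 0.128 m, 0.0540 m; V_B = Σ kqᵢ/rᵢ = -233 V.
ΔV = V_B − V_A = -470 V.
W_field = −qΔV = −(-3.11×10⁻⁹ C)(-470 V) = -1.46×10⁻⁶ J.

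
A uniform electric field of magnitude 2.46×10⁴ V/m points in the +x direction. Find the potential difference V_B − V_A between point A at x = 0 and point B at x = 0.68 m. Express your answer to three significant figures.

In a uniform field, potential decreases in the direction of E: V_B − V_A = −E·Δx.
V_B − V_A = −(2.46×10⁴ V/m)(0.680 m) = -1.67×10⁴ V.

-1.67×10⁴ V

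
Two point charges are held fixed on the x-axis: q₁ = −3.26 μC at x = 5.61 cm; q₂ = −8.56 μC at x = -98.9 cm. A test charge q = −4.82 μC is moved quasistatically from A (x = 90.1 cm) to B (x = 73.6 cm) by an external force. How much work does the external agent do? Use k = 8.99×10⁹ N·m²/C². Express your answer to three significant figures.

0.0593 J

For quasistatic motion the external work equals the change in potential energy: W_ext = qΔV = q(V_B − V_A).
At A: distances to the source charges are 0.845 m, 1.89 m; V_A = Σ kqᵢ/rᵢ = -7.54×10⁴ V.
At B: distances to the source charges are 0.680 m, 1.73 m; V_B = Σ kqᵢ/rᵢ = -8.77×10⁴ V.
ΔV = V_B − V_A = -1.23×10⁴ V.
W_ext = qΔV = (-4.82×10⁻⁶ C)(-1.23×10⁴ V) = 0.0593 J.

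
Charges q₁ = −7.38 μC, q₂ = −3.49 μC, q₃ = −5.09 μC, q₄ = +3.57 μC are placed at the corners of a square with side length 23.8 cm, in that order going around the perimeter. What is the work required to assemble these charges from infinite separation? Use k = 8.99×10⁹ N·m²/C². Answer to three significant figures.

0.633 J

The assembly work is the sum of pairwise potential energies, U = Σ_{i<j} kqᵢqⱼ/rᵢⱼ.
The four side pairs have separation 0.238 m and the two diagonal pairs 0.337 m.
Summing all 6 pair terms gives U = 0.633 J.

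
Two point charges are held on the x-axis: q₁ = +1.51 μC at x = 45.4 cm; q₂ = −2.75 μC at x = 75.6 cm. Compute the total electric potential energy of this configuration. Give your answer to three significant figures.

-0.124 J

The work to assemble the configuration equals its total potential energy, U = Σ kqᵢqⱼ/rᵢⱼ over all pairs.
Pair separations: r₁₂ = 0.302 m.
U = (-0.124) = -0.124 J.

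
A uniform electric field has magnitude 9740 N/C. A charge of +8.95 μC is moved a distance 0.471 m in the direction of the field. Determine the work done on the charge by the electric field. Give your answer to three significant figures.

The potential change for a displacement 0.471 m in the direction of the field is ΔV = −Ed = -4590 V.
W_field = −qΔV = 0.0411 J.

0.0411 J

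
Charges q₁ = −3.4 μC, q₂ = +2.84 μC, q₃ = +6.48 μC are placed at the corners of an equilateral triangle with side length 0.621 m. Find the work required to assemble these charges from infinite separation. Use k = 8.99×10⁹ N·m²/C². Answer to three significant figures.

-0.192 J

The work to assemble the configuration equals its total potential energy, U = Σ kqᵢqⱼ/rᵢⱼ over all pairs.
All three pair separations equal the side length, 0.621 m.
U = (-0.140) + (-0.319) + (0.266) = -0.192 J.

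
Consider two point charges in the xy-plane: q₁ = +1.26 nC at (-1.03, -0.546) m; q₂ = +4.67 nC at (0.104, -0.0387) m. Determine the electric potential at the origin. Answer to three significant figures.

Electric potential is a scalar, so the contributions from each charge add algebraically: V = Σ kqᵢ/rᵢ.
Distances from the field point to each charge: r₁ = 1.17 m, r₂ = 0.111 m.
V = k[(1.26×10⁻⁹)/(1.17) + (4.67×10⁻⁹)/(0.111)] = 388 V.

388 V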